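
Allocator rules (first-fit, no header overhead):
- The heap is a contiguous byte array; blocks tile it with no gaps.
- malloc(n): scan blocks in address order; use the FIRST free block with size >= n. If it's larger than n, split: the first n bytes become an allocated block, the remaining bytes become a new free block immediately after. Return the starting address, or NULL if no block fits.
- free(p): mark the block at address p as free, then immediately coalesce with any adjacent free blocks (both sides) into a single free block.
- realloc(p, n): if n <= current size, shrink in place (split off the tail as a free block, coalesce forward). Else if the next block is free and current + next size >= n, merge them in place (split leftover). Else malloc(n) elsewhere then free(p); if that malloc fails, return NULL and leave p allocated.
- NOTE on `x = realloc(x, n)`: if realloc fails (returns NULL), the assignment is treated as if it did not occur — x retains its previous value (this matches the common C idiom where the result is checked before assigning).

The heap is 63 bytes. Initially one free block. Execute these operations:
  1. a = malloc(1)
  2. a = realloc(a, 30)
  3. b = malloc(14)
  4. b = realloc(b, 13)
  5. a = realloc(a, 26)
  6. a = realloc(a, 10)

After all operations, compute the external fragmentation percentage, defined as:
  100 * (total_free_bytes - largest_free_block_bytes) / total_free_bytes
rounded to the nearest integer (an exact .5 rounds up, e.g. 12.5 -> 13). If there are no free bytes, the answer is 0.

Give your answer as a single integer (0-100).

Op 1: a = malloc(1) -> a = 0; heap: [0-0 ALLOC][1-62 FREE]
Op 2: a = realloc(a, 30) -> a = 0; heap: [0-29 ALLOC][30-62 FREE]
Op 3: b = malloc(14) -> b = 30; heap: [0-29 ALLOC][30-43 ALLOC][44-62 FREE]
Op 4: b = realloc(b, 13) -> b = 30; heap: [0-29 ALLOC][30-42 ALLOC][43-62 FREE]
Op 5: a = realloc(a, 26) -> a = 0; heap: [0-25 ALLOC][26-29 FREE][30-42 ALLOC][43-62 FREE]
Op 6: a = realloc(a, 10) -> a = 0; heap: [0-9 ALLOC][10-29 FREE][30-42 ALLOC][43-62 FREE]
Free blocks: [20 20] total_free=40 largest=20 -> 100*(40-20)/40 = 2000/40 = 50

Answer: 50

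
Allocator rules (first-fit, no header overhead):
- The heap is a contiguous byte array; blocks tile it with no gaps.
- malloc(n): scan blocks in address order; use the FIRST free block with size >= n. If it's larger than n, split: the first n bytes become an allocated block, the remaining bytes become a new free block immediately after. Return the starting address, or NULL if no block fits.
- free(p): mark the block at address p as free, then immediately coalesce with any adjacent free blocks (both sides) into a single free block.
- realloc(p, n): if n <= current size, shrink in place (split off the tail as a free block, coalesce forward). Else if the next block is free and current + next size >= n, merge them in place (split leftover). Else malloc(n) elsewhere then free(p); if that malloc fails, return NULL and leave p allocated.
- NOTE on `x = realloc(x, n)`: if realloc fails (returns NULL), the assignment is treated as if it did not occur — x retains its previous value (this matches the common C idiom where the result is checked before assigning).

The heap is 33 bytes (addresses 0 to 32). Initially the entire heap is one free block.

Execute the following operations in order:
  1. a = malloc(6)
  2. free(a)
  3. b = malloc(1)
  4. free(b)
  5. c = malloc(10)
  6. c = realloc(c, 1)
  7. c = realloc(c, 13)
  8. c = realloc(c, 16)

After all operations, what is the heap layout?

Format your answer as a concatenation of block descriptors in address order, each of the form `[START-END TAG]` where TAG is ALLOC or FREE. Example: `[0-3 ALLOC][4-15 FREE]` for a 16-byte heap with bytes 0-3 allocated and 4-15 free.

Op 1: a = malloc(6) -> a = 0; heap: [0-5 ALLOC][6-32 FREE]
Op 2: free(a) -> (freed a); heap: [0-32 FREE]
Op 3: b = malloc(1) -> b = 0; heap: [0-0 ALLOC][1-32 FREE]
Op 4: free(b) -> (freed b); heap: [0-32 FREE]
Op 5: c = malloc(10) -> c = 0; heap: [0-9 ALLOC][10-32 FREE]
Op 6: c = realloc(c, 1) -> c = 0; heap: [0-0 ALLOC][1-32 FREE]
Op 7: c = realloc(c, 13) -> c = 0; heap: [0-12 ALLOC][13-32 FREE]
Op 8: c = realloc(c, 16) -> c = 0; heap: [0-15 ALLOC][16-32 FREE]

Answer: [0-15 ALLOC][16-32 FREE]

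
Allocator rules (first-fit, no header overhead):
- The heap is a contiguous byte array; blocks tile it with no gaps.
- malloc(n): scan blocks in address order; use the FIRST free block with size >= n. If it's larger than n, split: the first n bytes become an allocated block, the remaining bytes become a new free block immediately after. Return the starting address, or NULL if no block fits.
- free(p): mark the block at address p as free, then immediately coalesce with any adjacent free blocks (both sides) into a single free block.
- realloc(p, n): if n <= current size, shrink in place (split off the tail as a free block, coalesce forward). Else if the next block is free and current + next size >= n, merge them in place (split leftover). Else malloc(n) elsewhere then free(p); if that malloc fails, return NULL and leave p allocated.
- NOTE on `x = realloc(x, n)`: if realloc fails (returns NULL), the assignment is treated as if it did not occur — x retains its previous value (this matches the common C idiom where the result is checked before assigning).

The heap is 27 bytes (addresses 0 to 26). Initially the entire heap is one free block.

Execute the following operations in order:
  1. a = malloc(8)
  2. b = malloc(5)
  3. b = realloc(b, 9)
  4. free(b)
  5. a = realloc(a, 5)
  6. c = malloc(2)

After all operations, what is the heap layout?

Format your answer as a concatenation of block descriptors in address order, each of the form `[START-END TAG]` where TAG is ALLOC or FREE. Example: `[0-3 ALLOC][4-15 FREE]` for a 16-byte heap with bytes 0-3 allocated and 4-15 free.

Op 1: a = malloc(8) -> a = 0; heap: [0-7 ALLOC][8-26 FREE]
Op 2: b = malloc(5) -> b = 8; heap: [0-7 ALLOC][8-12 ALLOC][13-26 FREE]
Op 3: b = realloc(b, 9) -> b = 8; heap: [0-7 ALLOC][8-16 ALLOC][17-26 FREE]
Op 4: free(b) -> (freed b); heap: [0-7 ALLOC][8-26 FREE]
Op 5: a = realloc(a, 5) -> a = 0; heap: [0-4 ALLOC][5-26 FREE]
Op 6: c = malloc(2) -> c = 5; heap: [0-4 ALLOC][5-6 ALLOC][7-26 FREE]

Answer: [0-4 ALLOC][5-6 ALLOC][7-26 FREE]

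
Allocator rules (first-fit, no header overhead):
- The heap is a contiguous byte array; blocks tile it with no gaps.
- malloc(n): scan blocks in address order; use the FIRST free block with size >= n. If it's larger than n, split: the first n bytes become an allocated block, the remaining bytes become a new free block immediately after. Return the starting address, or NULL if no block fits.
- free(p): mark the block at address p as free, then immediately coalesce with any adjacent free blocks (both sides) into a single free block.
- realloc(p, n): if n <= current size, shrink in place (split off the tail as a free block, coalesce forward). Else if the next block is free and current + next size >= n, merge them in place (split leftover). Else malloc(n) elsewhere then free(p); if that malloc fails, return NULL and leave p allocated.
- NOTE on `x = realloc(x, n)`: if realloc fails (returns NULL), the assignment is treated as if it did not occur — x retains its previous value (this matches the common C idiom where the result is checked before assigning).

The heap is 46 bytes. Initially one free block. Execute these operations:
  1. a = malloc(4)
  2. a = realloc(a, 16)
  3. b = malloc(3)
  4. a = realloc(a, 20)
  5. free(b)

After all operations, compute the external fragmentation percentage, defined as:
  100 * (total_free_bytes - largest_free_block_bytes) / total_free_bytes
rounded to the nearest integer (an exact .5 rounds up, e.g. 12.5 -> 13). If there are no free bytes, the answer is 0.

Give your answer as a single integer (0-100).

Op 1: a = malloc(4) -> a = 0; heap: [0-3 ALLOC][4-45 FREE]
Op 2: a = realloc(a, 16) -> a = 0; heap: [0-15 ALLOC][16-45 FREE]
Op 3: b = malloc(3) -> b = 16; heap: [0-15 ALLOC][16-18 ALLOC][19-45 FREE]
Op 4: a = realloc(a, 20) -> a = 19; heap: [0-15 FREE][16-18 ALLOC][19-38 ALLOC][39-45 FREE]
Op 5: free(b) -> (freed b); heap: [0-18 FREE][19-38 ALLOC][39-45 FREE]
Free blocks: [19 7] total_free=26 largest=19 -> 100*(26-19)/26 = 700/26 ≈ 26.923 -> rounds to 27

Answer: 27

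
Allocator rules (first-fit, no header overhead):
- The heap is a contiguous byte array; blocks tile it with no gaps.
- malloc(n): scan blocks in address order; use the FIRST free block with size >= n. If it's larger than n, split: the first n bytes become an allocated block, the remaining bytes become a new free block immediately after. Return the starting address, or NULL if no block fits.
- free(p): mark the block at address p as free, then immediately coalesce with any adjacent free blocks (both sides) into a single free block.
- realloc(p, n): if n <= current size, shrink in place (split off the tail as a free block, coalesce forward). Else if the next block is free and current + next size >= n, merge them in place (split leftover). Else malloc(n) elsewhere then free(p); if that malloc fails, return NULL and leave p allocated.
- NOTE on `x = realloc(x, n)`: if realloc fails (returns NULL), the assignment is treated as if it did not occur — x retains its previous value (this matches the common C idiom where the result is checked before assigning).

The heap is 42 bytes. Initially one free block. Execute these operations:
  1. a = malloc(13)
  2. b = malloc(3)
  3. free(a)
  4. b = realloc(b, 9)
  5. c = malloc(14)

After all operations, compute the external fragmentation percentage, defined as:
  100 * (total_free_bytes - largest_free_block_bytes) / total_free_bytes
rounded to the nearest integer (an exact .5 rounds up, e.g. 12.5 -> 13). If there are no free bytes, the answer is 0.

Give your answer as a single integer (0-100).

Answer: 32

Derivation:
Op 1: a = malloc(13) -> a = 0; heap: [0-12 ALLOC][13-41 FREE]
Op 2: b = malloc(3) -> b = 13; heap: [0-12 ALLOC][13-15 ALLOC][16-41 FREE]
Op 3: free(a) -> (freed a); heap: [0-12 FREE][13-15 ALLOC][16-41 FREE]
Op 4: b = realloc(b, 9) -> b = 13; heap: [0-12 FREE][13-21 ALLOC][22-41 FREE]
Op 5: c = malloc(14) -> c = 22; heap: [0-12 FREE][13-21 ALLOC][22-35 ALLOC][36-41 FREE]
Free blocks: [13 6] total_free=19 largest=13 -> 100*(19-13)/19 = 600/19 ≈ 31.579 -> rounds to 32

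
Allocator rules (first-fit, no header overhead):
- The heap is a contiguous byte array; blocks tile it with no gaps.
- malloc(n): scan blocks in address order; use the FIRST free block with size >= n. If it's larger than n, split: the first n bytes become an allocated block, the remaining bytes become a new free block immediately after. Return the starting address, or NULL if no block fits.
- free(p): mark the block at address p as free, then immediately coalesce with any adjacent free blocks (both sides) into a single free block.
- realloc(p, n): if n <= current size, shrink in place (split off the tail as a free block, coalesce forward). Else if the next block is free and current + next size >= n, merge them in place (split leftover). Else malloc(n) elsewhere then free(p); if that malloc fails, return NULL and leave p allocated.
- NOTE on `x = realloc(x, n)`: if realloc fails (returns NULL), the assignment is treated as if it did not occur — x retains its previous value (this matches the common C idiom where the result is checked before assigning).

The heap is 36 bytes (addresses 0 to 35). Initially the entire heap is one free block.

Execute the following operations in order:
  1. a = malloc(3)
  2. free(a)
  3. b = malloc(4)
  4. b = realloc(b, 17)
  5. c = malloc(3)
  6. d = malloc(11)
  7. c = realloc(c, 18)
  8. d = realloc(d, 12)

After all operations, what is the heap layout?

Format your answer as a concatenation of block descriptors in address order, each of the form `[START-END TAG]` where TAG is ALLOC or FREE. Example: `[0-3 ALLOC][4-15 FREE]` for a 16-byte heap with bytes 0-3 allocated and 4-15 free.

Op 1: a = malloc(3) -> a = 0; heap: [0-2 ALLOC][3-35 FREE]
Op 2: free(a) -> (freed a); heap: [0-35 FREE]
Op 3: b = malloc(4) -> b = 0; heap: [0-3 ALLOC][4-35 FREE]
Op 4: b = realloc(b, 17) -> b = 0; heap: [0-16 ALLOC][17-35 FREE]
Op 5: c = malloc(3) -> c = 17; heap: [0-16 ALLOC][17-19 ALLOC][20-35 FREE]
Op 6: d = malloc(11) -> d = 20; heap: [0-16 ALLOC][17-19 ALLOC][20-30 ALLOC][31-35 FREE]
Op 7: c = realloc(c, 18) -> NULL (c unchanged); heap: [0-16 ALLOC][17-19 ALLOC][20-30 ALLOC][31-35 FREE]
Op 8: d = realloc(d, 12) -> d = 20; heap: [0-16 ALLOC][17-19 ALLOC][20-31 ALLOC][32-35 FREE]

Answer: [0-16 ALLOC][17-19 ALLOC][20-31 ALLOC][32-35 FREE]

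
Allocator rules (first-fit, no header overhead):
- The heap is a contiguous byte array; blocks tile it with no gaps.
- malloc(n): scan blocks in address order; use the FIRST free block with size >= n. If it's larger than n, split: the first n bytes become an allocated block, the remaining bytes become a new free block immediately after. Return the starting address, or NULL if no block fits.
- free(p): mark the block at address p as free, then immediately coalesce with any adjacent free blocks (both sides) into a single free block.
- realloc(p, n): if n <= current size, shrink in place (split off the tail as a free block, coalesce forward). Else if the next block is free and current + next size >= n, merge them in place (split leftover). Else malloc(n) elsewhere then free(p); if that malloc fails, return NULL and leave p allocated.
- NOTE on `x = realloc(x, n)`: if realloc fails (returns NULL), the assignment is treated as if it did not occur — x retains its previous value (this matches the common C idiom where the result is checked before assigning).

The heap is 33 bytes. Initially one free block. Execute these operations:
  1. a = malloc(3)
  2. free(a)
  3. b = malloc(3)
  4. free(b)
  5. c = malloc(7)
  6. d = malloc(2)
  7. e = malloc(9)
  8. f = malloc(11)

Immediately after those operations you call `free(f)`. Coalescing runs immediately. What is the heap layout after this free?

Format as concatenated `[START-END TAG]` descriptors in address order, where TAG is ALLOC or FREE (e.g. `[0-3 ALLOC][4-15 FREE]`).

Answer: [0-6 ALLOC][7-8 ALLOC][9-17 ALLOC][18-32 FREE]

Derivation:
Op 1: a = malloc(3) -> a = 0; heap: [0-2 ALLOC][3-32 FREE]
Op 2: free(a) -> (freed a); heap: [0-32 FREE]
Op 3: b = malloc(3) -> b = 0; heap: [0-2 ALLOC][3-32 FREE]
Op 4: free(b) -> (freed b); heap: [0-32 FREE]
Op 5: c = malloc(7) -> c = 0; heap: [0-6 ALLOC][7-32 FREE]
Op 6: d = malloc(2) -> d = 7; heap: [0-6 ALLOC][7-8 ALLOC][9-32 FREE]
Op 7: e = malloc(9) -> e = 9; heap: [0-6 ALLOC][7-8 ALLOC][9-17 ALLOC][18-32 FREE]
Op 8: f = malloc(11) -> f = 18; heap: [0-6 ALLOC][7-8 ALLOC][9-17 ALLOC][18-28 ALLOC][29-32 FREE]
free(f): f = 18 -> block [18-28 ALLOC]; mark free, coalesce with adjacent free neighbors -> [0-6 ALLOC][7-8 ALLOC][9-17 ALLOC][18-32 FREE]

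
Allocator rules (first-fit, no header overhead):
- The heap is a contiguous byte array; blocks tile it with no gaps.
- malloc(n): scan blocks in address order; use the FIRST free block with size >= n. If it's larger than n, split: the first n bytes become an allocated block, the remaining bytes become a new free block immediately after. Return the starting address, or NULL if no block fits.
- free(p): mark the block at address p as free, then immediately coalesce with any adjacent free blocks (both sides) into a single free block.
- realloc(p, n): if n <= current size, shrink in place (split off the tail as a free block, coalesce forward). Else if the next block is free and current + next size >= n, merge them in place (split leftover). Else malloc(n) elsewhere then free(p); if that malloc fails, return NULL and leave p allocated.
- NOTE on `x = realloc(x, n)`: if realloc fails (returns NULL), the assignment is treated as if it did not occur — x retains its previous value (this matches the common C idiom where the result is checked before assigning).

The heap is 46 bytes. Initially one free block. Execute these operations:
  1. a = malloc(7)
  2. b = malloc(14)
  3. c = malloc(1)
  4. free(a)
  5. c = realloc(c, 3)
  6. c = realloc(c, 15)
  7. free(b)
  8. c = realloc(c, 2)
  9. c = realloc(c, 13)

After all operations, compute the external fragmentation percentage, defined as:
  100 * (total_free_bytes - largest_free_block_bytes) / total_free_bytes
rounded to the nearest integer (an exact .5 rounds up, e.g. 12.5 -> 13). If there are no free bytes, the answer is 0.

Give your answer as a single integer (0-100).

Answer: 36

Derivation:
Op 1: a = malloc(7) -> a = 0; heap: [0-6 ALLOC][7-45 FREE]
Op 2: b = malloc(14) -> b = 7; heap: [0-6 ALLOC][7-20 ALLOC][21-45 FREE]
Op 3: c = malloc(1) -> c = 21; heap: [0-6 ALLOC][7-20 ALLOC][21-21 ALLOC][22-45 FREE]
Op 4: free(a) -> (freed a); heap: [0-6 FREE][7-20 ALLOC][21-21 ALLOC][22-45 FREE]
Op 5: c = realloc(c, 3) -> c = 21; heap: [0-6 FREE][7-20 ALLOC][21-23 ALLOC][24-45 FREE]
Op 6: c = realloc(c, 15) -> c = 21; heap: [0-6 FREE][7-20 ALLOC][21-35 ALLOC][36-45 FREE]
Op 7: free(b) -> (freed b); heap: [0-20 FREE][21-35 ALLOC][36-45 FREE]
Op 8: c = realloc(c, 2) -> c = 21; heap: [0-20 FREE][21-22 ALLOC][23-45 FREE]
Op 9: c = realloc(c, 13) -> c = 21; heap: [0-20 FREE][21-33 ALLOC][34-45 FREE]
Free blocks: [21 12] total_free=33 largest=21 -> 100*(33-21)/33 = 1200/33 ≈ 36.364 -> rounds to 36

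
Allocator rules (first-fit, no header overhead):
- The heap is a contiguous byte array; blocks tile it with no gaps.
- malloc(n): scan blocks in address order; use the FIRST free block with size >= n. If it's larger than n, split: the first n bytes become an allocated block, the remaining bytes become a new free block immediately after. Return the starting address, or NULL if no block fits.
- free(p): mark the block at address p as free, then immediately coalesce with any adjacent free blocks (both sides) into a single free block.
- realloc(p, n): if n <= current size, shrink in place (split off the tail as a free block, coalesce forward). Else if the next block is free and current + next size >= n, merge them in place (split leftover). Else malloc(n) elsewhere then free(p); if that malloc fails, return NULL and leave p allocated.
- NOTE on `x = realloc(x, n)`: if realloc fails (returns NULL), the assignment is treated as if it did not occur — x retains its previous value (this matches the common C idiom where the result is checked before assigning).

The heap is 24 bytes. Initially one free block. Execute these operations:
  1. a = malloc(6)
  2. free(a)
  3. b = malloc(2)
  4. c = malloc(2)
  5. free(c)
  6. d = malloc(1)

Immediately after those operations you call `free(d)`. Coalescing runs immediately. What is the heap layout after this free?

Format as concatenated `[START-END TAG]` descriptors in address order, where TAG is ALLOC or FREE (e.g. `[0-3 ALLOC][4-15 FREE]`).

Answer: [0-1 ALLOC][2-23 FREE]

Derivation:
Op 1: a = malloc(6) -> a = 0; heap: [0-5 ALLOC][6-23 FREE]
Op 2: free(a) -> (freed a); heap: [0-23 FREE]
Op 3: b = malloc(2) -> b = 0; heap: [0-1 ALLOC][2-23 FREE]
Op 4: c = malloc(2) -> c = 2; heap: [0-1 ALLOC][2-3 ALLOC][4-23 FREE]
Op 5: free(c) -> (freed c); heap: [0-1 ALLOC][2-23 FREE]
Op 6: d = malloc(1) -> d = 2; heap: [0-1 ALLOC][2-2 ALLOC][3-23 FREE]
free(d): d = 2 -> block [2-2 ALLOC]; mark free, coalesce with adjacent free neighbors -> [0-1 ALLOC][2-23 FREE]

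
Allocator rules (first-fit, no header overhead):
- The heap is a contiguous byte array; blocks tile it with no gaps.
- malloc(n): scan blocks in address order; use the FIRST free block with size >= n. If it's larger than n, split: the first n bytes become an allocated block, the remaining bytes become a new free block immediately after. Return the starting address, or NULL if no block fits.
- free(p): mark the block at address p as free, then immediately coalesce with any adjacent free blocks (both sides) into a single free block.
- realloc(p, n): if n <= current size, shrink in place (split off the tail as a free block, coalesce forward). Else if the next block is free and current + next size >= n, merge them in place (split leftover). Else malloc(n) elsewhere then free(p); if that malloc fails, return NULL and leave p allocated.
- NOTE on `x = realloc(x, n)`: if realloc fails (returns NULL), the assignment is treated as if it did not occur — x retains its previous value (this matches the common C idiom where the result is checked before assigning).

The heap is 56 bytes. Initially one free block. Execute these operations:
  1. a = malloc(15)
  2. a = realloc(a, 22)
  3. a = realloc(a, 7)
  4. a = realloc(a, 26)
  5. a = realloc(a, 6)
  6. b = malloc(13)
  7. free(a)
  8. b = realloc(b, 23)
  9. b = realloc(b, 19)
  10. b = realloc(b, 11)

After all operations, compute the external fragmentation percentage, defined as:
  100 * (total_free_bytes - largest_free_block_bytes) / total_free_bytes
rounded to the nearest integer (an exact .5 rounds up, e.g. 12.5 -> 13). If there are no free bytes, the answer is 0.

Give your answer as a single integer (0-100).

Answer: 13

Derivation:
Op 1: a = malloc(15) -> a = 0; heap: [0-14 ALLOC][15-55 FREE]
Op 2: a = realloc(a, 22) -> a = 0; heap: [0-21 ALLOC][22-55 FREE]
Op 3: a = realloc(a, 7) -> a = 0; heap: [0-6 ALLOC][7-55 FREE]
Op 4: a = realloc(a, 26) -> a = 0; heap: [0-25 ALLOC][26-55 FREE]
Op 5: a = realloc(a, 6) -> a = 0; heap: [0-5 ALLOC][6-55 FREE]
Op 6: b = malloc(13) -> b = 6; heap: [0-5 ALLOC][6-18 ALLOC][19-55 FREE]
Op 7: free(a) -> (freed a); heap: [0-5 FREE][6-18 ALLOC][19-55 FREE]
Op 8: b = realloc(b, 23) -> b = 6; heap: [0-5 FREE][6-28 ALLOC][29-55 FREE]
Op 9: b = realloc(b, 19) -> b = 6; heap: [0-5 FREE][6-24 ALLOC][25-55 FREE]
Op 10: b = realloc(b, 11) -> b = 6; heap: [0-5 FREE][6-16 ALLOC][17-55 FREE]
Free blocks: [6 39] total_free=45 largest=39 -> 100*(45-39)/45 = 600/45 ≈ 13.333 -> rounds to 13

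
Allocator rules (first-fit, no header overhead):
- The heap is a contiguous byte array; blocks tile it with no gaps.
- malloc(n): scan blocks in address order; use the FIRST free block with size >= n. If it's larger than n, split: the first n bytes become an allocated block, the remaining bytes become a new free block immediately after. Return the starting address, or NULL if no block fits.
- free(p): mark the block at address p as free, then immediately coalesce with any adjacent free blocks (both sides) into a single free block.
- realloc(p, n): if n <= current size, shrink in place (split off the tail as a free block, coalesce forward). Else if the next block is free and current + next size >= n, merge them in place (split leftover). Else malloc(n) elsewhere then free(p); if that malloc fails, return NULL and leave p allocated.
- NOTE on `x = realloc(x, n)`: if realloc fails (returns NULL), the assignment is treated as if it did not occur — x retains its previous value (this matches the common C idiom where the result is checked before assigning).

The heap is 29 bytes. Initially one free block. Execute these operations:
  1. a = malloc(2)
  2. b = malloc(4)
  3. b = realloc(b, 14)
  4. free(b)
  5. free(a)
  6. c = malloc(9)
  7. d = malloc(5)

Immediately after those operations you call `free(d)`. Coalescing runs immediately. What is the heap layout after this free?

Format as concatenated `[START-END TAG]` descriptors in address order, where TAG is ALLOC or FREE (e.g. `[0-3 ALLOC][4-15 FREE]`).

Op 1: a = malloc(2) -> a = 0; heap: [0-1 ALLOC][2-28 FREE]
Op 2: b = malloc(4) -> b = 2; heap: [0-1 ALLOC][2-5 ALLOC][6-28 FREE]
Op 3: b = realloc(b, 14) -> b = 2; heap: [0-1 ALLOC][2-15 ALLOC][16-28 FREE]
Op 4: free(b) -> (freed b); heap: [0-1 ALLOC][2-28 FREE]
Op 5: free(a) -> (freed a); heap: [0-28 FREE]
Op 6: c = malloc(9) -> c = 0; heap: [0-8 ALLOC][9-28 FREE]
Op 7: d = malloc(5) -> d = 9; heap: [0-8 ALLOC][9-13 ALLOC][14-28 FREE]
free(d): d = 9 -> block [9-13 ALLOC]; mark free, coalesce with adjacent free neighbors -> [0-8 ALLOC][9-28 FREE]

Answer: [0-8 ALLOC][9-28 FREE]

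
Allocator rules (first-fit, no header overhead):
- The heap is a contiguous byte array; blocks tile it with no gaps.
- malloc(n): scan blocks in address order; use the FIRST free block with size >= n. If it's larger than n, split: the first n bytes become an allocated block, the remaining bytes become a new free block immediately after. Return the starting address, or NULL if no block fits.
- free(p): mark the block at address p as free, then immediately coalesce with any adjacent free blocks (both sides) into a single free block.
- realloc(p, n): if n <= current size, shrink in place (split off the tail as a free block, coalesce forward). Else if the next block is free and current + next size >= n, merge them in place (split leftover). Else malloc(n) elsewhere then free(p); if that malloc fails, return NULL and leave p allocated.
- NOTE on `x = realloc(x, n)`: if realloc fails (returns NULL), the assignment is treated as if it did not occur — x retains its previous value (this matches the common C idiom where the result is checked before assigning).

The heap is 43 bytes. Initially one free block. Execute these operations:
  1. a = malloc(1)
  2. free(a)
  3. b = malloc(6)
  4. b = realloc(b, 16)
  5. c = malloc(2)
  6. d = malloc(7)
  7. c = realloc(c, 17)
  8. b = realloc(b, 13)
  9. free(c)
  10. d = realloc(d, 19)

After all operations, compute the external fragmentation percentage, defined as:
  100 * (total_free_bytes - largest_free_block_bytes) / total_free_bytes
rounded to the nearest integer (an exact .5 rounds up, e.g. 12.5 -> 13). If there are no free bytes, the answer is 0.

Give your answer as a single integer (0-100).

Answer: 45

Derivation:
Op 1: a = malloc(1) -> a = 0; heap: [0-0 ALLOC][1-42 FREE]
Op 2: free(a) -> (freed a); heap: [0-42 FREE]
Op 3: b = malloc(6) -> b = 0; heap: [0-5 ALLOC][6-42 FREE]
Op 4: b = realloc(b, 16) -> b = 0; heap: [0-15 ALLOC][16-42 FREE]
Op 5: c = malloc(2) -> c = 16; heap: [0-15 ALLOC][16-17 ALLOC][18-42 FREE]
Op 6: d = malloc(7) -> d = 18; heap: [0-15 ALLOC][16-17 ALLOC][18-24 ALLOC][25-42 FREE]
Op 7: c = realloc(c, 17) -> c = 25; heap: [0-15 ALLOC][16-17 FREE][18-24 ALLOC][25-41 ALLOC][42-42 FREE]
Op 8: b = realloc(b, 13) -> b = 0; heap: [0-12 ALLOC][13-17 FREE][18-24 ALLOC][25-41 ALLOC][42-42 FREE]
Op 9: free(c) -> (freed c); heap: [0-12 ALLOC][13-17 FREE][18-24 ALLOC][25-42 FREE]
Op 10: d = realloc(d, 19) -> d = 18; heap: [0-12 ALLOC][13-17 FREE][18-36 ALLOC][37-42 FREE]
Free blocks: [5 6] total_free=11 largest=6 -> 100*(11-6)/11 = 500/11 ≈ 45.455 -> rounds to 45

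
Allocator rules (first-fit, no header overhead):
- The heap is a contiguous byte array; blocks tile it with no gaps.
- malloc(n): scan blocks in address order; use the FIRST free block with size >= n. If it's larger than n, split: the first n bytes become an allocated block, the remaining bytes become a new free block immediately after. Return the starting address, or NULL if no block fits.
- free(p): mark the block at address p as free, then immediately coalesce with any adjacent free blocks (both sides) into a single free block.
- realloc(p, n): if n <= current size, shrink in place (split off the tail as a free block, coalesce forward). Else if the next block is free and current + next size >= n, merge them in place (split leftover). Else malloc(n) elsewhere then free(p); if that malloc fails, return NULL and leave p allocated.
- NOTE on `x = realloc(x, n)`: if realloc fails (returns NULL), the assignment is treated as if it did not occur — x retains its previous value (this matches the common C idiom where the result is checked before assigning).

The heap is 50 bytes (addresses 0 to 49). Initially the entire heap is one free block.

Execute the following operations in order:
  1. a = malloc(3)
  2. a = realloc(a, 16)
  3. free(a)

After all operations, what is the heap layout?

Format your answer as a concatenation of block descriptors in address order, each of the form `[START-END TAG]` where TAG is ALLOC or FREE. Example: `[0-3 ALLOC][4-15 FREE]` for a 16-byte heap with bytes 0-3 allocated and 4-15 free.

Answer: [0-49 FREE]

Derivation:
Op 1: a = malloc(3) -> a = 0; heap: [0-2 ALLOC][3-49 FREE]
Op 2: a = realloc(a, 16) -> a = 0; heap: [0-15 ALLOC][16-49 FREE]
Op 3: free(a) -> (freed a); heap: [0-49 FREE]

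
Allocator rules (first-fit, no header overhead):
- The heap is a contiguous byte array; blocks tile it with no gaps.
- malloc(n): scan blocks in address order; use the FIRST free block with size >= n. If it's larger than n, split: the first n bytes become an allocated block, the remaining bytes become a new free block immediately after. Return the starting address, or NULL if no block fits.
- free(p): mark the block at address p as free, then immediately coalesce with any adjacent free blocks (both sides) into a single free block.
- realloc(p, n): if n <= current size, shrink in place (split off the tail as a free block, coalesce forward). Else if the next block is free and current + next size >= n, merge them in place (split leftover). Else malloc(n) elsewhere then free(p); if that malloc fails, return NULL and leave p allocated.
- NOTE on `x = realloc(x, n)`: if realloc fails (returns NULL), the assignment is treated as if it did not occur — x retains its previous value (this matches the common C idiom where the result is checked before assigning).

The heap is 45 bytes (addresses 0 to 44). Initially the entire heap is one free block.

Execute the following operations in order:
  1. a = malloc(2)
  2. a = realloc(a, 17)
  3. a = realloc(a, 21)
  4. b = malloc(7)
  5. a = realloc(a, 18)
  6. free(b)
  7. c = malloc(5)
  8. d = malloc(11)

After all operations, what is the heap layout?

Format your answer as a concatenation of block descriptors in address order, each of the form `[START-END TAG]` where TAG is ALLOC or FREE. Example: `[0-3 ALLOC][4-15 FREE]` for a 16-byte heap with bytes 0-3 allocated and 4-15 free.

Op 1: a = malloc(2) -> a = 0; heap: [0-1 ALLOC][2-44 FREE]
Op 2: a = realloc(a, 17) -> a = 0; heap: [0-16 ALLOC][17-44 FREE]
Op 3: a = realloc(a, 21) -> a = 0; heap: [0-20 ALLOC][21-44 FREE]
Op 4: b = malloc(7) -> b = 21; heap: [0-20 ALLOC][21-27 ALLOC][28-44 FREE]
Op 5: a = realloc(a, 18) -> a = 0; heap: [0-17 ALLOC][18-20 FREE][21-27 ALLOC][28-44 FREE]
Op 6: free(b) -> (freed b); heap: [0-17 ALLOC][18-44 FREE]
Op 7: c = malloc(5) -> c = 18; heap: [0-17 ALLOC][18-22 ALLOC][23-44 FREE]
Op 8: d = malloc(11) -> d = 23; heap: [0-17 ALLOC][18-22 ALLOC][23-33 ALLOC][34-44 FREE]

Answer: [0-17 ALLOC][18-22 ALLOC][23-33 ALLOC][34-44 FREE]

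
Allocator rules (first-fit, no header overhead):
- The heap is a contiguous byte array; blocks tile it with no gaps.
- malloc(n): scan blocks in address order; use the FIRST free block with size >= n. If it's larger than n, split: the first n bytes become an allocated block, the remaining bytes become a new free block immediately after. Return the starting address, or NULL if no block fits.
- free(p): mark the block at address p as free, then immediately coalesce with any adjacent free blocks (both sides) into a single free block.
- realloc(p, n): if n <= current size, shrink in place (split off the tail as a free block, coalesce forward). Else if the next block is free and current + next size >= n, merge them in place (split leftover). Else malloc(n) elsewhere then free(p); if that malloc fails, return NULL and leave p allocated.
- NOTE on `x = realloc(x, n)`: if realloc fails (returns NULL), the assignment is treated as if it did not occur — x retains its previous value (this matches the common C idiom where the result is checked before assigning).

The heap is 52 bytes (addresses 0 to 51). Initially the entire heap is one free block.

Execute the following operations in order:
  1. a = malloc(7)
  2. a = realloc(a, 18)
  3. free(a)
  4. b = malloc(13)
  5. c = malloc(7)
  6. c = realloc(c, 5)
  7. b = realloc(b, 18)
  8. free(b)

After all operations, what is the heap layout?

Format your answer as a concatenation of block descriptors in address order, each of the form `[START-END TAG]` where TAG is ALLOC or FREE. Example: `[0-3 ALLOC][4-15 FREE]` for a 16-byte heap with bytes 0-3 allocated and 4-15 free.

Op 1: a = malloc(7) -> a = 0; heap: [0-6 ALLOC][7-51 FREE]
Op 2: a = realloc(a, 18) -> a = 0; heap: [0-17 ALLOC][18-51 FREE]
Op 3: free(a) -> (freed a); heap: [0-51 FREE]
Op 4: b = malloc(13) -> b = 0; heap: [0-12 ALLOC][13-51 FREE]
Op 5: c = malloc(7) -> c = 13; heap: [0-12 ALLOC][13-19 ALLOC][20-51 FREE]
Op 6: c = realloc(c, 5) -> c = 13; heap: [0-12 ALLOC][13-17 ALLOC][18-51 FREE]
Op 7: b = realloc(b, 18) -> b = 18; heap: [0-12 FREE][13-17 ALLOC][18-35 ALLOC][36-51 FREE]
Op 8: free(b) -> (freed b); heap: [0-12 FREE][13-17 ALLOC][18-51 FREE]

Answer: [0-12 FREE][13-17 ALLOC][18-51 FREE]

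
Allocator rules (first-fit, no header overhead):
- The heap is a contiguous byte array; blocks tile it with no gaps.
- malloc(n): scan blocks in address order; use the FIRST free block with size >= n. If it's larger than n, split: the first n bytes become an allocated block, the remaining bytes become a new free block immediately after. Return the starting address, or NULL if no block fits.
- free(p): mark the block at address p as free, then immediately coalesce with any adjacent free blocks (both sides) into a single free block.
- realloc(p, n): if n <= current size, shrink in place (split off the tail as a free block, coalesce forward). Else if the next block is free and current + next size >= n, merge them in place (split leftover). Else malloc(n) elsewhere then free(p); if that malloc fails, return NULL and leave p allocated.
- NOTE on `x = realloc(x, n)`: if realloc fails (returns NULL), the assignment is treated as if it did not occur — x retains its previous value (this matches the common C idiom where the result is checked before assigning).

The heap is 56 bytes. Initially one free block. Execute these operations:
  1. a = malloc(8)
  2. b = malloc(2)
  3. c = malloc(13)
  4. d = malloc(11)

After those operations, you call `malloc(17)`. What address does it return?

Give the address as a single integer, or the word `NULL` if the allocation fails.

Answer: 34

Derivation:
Op 1: a = malloc(8) -> a = 0; heap: [0-7 ALLOC][8-55 FREE]
Op 2: b = malloc(2) -> b = 8; heap: [0-7 ALLOC][8-9 ALLOC][10-55 FREE]
Op 3: c = malloc(13) -> c = 10; heap: [0-7 ALLOC][8-9 ALLOC][10-22 ALLOC][23-55 FREE]
Op 4: d = malloc(11) -> d = 23; heap: [0-7 ALLOC][8-9 ALLOC][10-22 ALLOC][23-33 ALLOC][34-55 FREE]
malloc(17): first-fit scan over [0-7 ALLOC][8-9 ALLOC][10-22 ALLOC][23-33 ALLOC][34-55 FREE] -> 34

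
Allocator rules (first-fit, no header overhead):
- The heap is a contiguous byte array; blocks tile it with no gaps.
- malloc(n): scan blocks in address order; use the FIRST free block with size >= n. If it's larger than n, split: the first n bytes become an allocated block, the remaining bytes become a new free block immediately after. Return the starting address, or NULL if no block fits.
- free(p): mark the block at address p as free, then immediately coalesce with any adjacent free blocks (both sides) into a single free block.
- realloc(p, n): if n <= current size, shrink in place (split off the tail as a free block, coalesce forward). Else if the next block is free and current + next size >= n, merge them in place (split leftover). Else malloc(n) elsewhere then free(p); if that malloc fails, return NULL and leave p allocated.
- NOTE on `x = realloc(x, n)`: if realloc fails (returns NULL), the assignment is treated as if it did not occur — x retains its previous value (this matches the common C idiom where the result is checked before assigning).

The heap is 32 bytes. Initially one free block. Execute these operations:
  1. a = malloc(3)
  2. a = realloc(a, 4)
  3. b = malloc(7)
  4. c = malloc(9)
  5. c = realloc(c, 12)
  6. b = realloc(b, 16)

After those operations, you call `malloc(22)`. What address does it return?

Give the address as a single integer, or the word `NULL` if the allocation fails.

Answer: NULL

Derivation:
Op 1: a = malloc(3) -> a = 0; heap: [0-2 ALLOC][3-31 FREE]
Op 2: a = realloc(a, 4) -> a = 0; heap: [0-3 ALLOC][4-31 FREE]
Op 3: b = malloc(7) -> b = 4; heap: [0-3 ALLOC][4-10 ALLOC][11-31 FREE]
Op 4: c = malloc(9) -> c = 11; heap: [0-3 ALLOC][4-10 ALLOC][11-19 ALLOC][20-31 FREE]
Op 5: c = realloc(c, 12) -> c = 11; heap: [0-3 ALLOC][4-10 ALLOC][11-22 ALLOC][23-31 FREE]
Op 6: b = realloc(b, 16) -> NULL (b unchanged); heap: [0-3 ALLOC][4-10 ALLOC][11-22 ALLOC][23-31 FREE]
malloc(22): first-fit scan over [0-3 ALLOC][4-10 ALLOC][11-22 ALLOC][23-31 FREE] -> NULL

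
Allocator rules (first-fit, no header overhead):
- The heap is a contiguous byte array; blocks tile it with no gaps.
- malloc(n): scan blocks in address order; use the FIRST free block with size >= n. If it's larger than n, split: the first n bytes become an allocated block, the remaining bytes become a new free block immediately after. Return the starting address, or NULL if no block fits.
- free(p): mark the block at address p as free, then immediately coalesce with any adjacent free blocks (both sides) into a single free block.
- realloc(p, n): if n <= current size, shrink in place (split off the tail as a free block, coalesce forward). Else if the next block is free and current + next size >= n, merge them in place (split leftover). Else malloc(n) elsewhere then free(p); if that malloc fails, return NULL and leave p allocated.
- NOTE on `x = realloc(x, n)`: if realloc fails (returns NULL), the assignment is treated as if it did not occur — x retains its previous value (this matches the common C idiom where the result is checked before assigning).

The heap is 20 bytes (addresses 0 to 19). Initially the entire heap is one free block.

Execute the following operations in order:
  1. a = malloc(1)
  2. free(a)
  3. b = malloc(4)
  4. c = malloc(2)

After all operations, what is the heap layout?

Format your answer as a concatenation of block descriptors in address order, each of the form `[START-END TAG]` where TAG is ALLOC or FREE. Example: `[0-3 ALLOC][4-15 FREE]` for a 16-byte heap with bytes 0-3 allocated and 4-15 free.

Answer: [0-3 ALLOC][4-5 ALLOC][6-19 FREE]

Derivation:
Op 1: a = malloc(1) -> a = 0; heap: [0-0 ALLOC][1-19 FREE]
Op 2: free(a) -> (freed a); heap: [0-19 FREE]
Op 3: b = malloc(4) -> b = 0; heap: [0-3 ALLOC][4-19 FREE]
Op 4: c = malloc(2) -> c = 4; heap: [0-3 ALLOC][4-5 ALLOC][6-19 FREE]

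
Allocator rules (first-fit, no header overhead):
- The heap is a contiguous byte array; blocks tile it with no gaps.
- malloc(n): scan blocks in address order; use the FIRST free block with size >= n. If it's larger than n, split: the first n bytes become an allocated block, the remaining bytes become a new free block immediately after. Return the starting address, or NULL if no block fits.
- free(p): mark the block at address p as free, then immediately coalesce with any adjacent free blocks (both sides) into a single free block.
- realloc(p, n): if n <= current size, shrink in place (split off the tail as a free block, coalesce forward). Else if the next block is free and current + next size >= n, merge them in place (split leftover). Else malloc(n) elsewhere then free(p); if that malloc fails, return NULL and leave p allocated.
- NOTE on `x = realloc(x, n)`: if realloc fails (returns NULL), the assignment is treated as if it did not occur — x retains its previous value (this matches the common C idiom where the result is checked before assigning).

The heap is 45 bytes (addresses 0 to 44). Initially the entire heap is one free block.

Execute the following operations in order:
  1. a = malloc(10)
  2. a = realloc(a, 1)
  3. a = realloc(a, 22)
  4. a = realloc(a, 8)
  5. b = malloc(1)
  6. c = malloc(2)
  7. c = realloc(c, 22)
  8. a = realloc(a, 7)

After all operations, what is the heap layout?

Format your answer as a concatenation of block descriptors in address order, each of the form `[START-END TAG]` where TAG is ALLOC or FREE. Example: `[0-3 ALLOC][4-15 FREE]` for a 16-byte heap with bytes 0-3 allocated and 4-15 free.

Answer: [0-6 ALLOC][7-7 FREE][8-8 ALLOC][9-30 ALLOC][31-44 FREE]

Derivation:
Op 1: a = malloc(10) -> a = 0; heap: [0-9 ALLOC][10-44 FREE]
Op 2: a = realloc(a, 1) -> a = 0; heap: [0-0 ALLOC][1-44 FREE]
Op 3: a = realloc(a, 22) -> a = 0; heap: [0-21 ALLOC][22-44 FREE]
Op 4: a = realloc(a, 8) -> a = 0; heap: [0-7 ALLOC][8-44 FREE]
Op 5: b = malloc(1) -> b = 8; heap: [0-7 ALLOC][8-8 ALLOC][9-44 FREE]
Op 6: c = malloc(2) -> c = 9; heap: [0-7 ALLOC][8-8 ALLOC][9-10 ALLOC][11-44 FREE]
Op 7: c = realloc(c, 22) -> c = 9; heap: [0-7 ALLOC][8-8 ALLOC][9-30 ALLOC][31-44 FREE]
Op 8: a = realloc(a, 7) -> a = 0; heap: [0-6 ALLOC][7-7 FREE][8-8 ALLOC][9-30 ALLOC][31-44 FREE]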